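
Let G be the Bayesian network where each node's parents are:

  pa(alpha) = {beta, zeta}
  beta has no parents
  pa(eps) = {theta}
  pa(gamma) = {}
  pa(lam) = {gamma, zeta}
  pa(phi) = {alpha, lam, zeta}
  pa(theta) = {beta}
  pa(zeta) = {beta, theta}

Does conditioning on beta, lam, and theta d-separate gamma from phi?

5 paths connect gamma and phi; each must be blocked for d-separation to hold:
Path 1: gamma → lam → phi
  lam is a chain here and lam is conditioned on, so the path is blocked at lam.
Path 2: gamma → lam ← zeta → alpha → phi
  lam is a collider and lam is conditioned on, which opens it; zeta is a fork and zeta is not conditioned on; alpha is a chain and alpha is not conditioned on — no node blocks this path, so it is active.
Path 3: gamma → lam ← zeta ← beta → alpha → phi
  beta is a fork here and beta is conditioned on, so the path is blocked at beta.
Path 4: gamma → lam ← zeta → phi
  lam is a collider and lam is conditioned on, which opens it; zeta is a fork and zeta is not conditioned on — no node blocks this path, so it is active.
Path 5: gamma → lam ← zeta ← theta ← beta → alpha → phi
  theta is a chain here and theta is conditioned on, so the path is blocked at theta.
Since the path gamma → lam ← zeta → alpha → phi is active, gamma and phi are not d-separated given {beta, lam, theta}.

No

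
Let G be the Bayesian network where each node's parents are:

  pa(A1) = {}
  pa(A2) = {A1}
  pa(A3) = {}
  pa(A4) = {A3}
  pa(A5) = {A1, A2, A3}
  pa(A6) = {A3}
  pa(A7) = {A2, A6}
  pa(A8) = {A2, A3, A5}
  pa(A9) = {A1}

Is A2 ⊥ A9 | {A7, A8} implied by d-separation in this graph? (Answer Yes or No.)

6 paths connect A2 and A9; each must be blocked for d-separation to hold:
Path 1: A2 → A7 ← A6 ← A3 → A8 ← A5 ← A1 → A9
  A7 is a collider and A7 is conditioned on, which opens it; A6 is a chain and A6 is not conditioned on; A3 is a fork and A3 is not conditioned on; A8 is a collider and A8 is conditioned on, which opens it; A5 is a chain and A5 is not conditioned on; A1 is a fork and A1 is not conditioned on — no node blocks this path, so it is active.
Path 2: A2 → A7 ← A6 ← A3 → A5 ← A1 → A9
  A7 is a collider and A7 is conditioned on, which opens it; A6 is a chain and A6 is not conditioned on; A3 is a fork and A3 is not conditioned on; A5 is a collider and its descendant A8 is conditioned on, which opens it; A1 is a fork and A1 is not conditioned on — no node blocks this path, so it is active.
Path 3: A2 ← A1 → A9
  A1 is a fork and A1 is not conditioned on — no node blocks this path, so it is active.
Path 4: A2 → A8 ← A3 → A5 ← A1 → A9
  A8 is a collider and A8 is conditioned on, which opens it; A3 is a fork and A3 is not conditioned on; A5 is a collider and its descendant A8 is conditioned on, which opens it; A1 is a fork and A1 is not conditioned on — no node blocks this path, so it is active.
Path 5: A2 → A8 ← A5 ← A1 → A9
  A8 is a collider and A8 is conditioned on, which opens it; A5 is a chain and A5 is not conditioned on; A1 is a fork and A1 is not conditioned on — no node blocks this path, so it is active.
Path 6: A2 → A5 ← A1 → A9
  A5 is a collider and its descendant A8 is conditioned on, which opens it; A1 is a fork and A1 is not conditioned on — no node blocks this path, so it is active.
At least one path is unblocked, so d-separation fails.

No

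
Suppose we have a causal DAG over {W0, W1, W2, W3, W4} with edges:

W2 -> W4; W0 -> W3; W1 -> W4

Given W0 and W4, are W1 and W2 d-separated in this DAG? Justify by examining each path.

No

Only one path connects W1 and W2:
  1. W1 → W4 ← W2 — W4:collider[open] ⇒ active
Since the path W1 → W4 ← W2 is active, W1 and W2 are not d-separated given {W0, W4}.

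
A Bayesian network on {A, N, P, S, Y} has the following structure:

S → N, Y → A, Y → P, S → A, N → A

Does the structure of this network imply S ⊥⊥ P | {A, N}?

No — S and P are not d-separated given {A, N}.

There are 2 undirected paths between S and P; checking each against the conditioning set {A, N}:
Path 1: S → N → A ← Y → P
  N is a chain here and N is conditioned on, so the path is blocked at N.
Path 2: S → A ← Y → P
  A is a collider and A is conditioned on, which opens it; Y is a fork and Y is not conditioned on — no node blocks this path, so it is active.
Because an active path exists, S and P are not d-separated.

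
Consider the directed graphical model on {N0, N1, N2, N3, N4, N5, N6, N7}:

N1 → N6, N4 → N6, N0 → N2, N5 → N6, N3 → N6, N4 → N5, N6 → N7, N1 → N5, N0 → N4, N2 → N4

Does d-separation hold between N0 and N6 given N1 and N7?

6 paths connect N0 and N6; each must be blocked for d-separation to hold:
Path 1: N0 → N2 → N4 → N6
  N2 is a chain and N2 is not conditioned on; N4 is a chain and N4 is not conditioned on — no node blocks this path, so it is active.
Path 2: N0 → N2 → N4 → N5 ← N1 → N6
  N1 is a fork here and N1 is conditioned on, so the path is blocked at N1.
Path 3: N0 → N2 → N4 → N5 → N6
  N2 is a chain and N2 is not conditioned on; N4 is a chain and N4 is not conditioned on; N5 is a chain and N5 is not conditioned on — no node blocks this path, so it is active.
Path 4: N0 → N4 → N6
  N4 is a chain and N4 is not conditioned on — no node blocks this path, so it is active.
Path 5: N0 → N4 → N5 ← N1 → N6
  N1 is a fork here and N1 is conditioned on, so the path is blocked at N1.
Path 6: N0 → N4 → N5 → N6
  N4 is a chain and N4 is not conditioned on; N5 is a chain and N5 is not conditioned on — no node blocks this path, so it is active.
Because an active path exists, N0 and N6 are not d-separated.

No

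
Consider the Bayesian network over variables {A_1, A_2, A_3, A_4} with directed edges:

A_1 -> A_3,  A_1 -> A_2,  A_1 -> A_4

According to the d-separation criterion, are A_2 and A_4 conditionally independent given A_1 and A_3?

The only undirected path from A_2 to A_4 is:
Path 1: A_2 ← A_1 → A_4
  A_1 is a fork here and A_1 is conditioned on, so the path is blocked at A_1.
Since every path is blocked, d-separation holds.

Yes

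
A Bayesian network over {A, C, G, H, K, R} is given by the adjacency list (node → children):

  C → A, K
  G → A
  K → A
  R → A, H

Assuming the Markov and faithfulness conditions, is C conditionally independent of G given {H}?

Yes

2 paths connect C and G; each must be blocked for d-separation to hold:
  1. C → K → A ← G — K:chain[open]; A:collider[blocks] ⇒ blocked
  2. C → A ← G — A:collider[blocks] ⇒ blocked
Since every path is blocked, d-separation holds.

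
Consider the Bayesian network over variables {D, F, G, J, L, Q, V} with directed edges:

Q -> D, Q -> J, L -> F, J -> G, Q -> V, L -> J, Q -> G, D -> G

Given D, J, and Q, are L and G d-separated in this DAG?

Yes — L and G are d-separated given {D, J, Q}.

Enumerating the 3 paths from L to G and testing each for blocking by {D, J, Q}:
Path 1: L → J ← Q → D → G
  Q is a fork here and Q is conditioned on, so the path is blocked at Q.
Path 2: L → J ← Q → G
  Q is a fork here and Q is conditioned on, so the path is blocked at Q.
Path 3: L → J → G
  J is a chain here and J is conditioned on, so the path is blocked at J.
Since every path is blocked, d-separation holds.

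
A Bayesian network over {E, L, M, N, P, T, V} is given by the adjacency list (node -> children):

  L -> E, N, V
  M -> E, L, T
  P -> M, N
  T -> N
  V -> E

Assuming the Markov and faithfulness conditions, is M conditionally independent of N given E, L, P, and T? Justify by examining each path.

There are 5 undirected paths between M and N; checking each against the conditioning set {E, L, P, T}:
Path 1: M → E ← L → N
  L is a fork here and L is conditioned on, so the path is blocked at L.
Path 2: M → E ← V ← L → N
  L is a fork here and L is conditioned on, so the path is blocked at L.
Path 3: M → L → N
  L is a chain here and L is conditioned on, so the path is blocked at L.
Path 4: M → T → N
  T is a chain here and T is conditioned on, so the path is blocked at T.
Path 5: M ← P → N
  P is a fork here and P is conditioned on, so the path is blocked at P.
Since every path is blocked, d-separation holds.

Yes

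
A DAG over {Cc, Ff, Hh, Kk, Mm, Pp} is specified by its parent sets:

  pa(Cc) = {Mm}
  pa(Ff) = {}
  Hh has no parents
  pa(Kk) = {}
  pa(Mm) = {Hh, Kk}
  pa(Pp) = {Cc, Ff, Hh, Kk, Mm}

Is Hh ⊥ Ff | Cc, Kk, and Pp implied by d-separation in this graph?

No

There are 4 undirected paths between Hh and Ff; checking each against the conditioning set {Cc, Kk, Pp}:
  1. Hh → Mm → Pp ← Ff — Mm:chain[open]; Pp:collider[open] ⇒ active
  2. Hh → Mm → Cc → Pp ← Ff — Mm:chain[open]; Cc:chain[blocks]; Pp:collider[open] ⇒ blocked
  3. Hh → Mm ← Kk → Pp ← Ff — Mm:collider[open]; Kk:fork[blocks]; Pp:collider[open] ⇒ blocked
  4. Hh → Pp ← Ff — Pp:collider[open] ⇒ active
Since the path Hh → Mm → Pp ← Ff is active, Hh and Ff are not d-separated given {Cc, Kk, Pp}.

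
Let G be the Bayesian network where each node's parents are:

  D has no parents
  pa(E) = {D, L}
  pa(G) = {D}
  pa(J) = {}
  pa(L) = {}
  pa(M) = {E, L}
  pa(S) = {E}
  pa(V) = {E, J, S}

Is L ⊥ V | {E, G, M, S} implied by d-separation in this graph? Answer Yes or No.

There are 4 undirected paths between L and V; checking each against the conditioning set {E, G, M, S}:
Path 1: L → M ← E → V
  E is a fork here and E is conditioned on, so the path is blocked at E.
Path 2: L → M ← E → S → V
  E is a fork here and E is conditioned on, so the path is blocked at E.
Path 3: L → E → V
  E is a chain here and E is conditioned on, so the path is blocked at E.
Path 4: L → E → S → V
  E is a chain here and E is conditioned on, so the path is blocked at E.
Every path is blocked, so L and V are d-separated given {E, G, M, S}.

Yes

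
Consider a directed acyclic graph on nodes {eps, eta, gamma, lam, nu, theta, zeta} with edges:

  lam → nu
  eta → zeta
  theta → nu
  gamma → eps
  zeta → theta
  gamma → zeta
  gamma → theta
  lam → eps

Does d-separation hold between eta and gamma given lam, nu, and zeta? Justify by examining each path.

Enumerating the 3 paths from eta to gamma and testing each for blocking by {lam, nu, zeta}:
  1. eta → zeta → theta → nu ← lam → eps ← gamma — zeta:chain[blocks]; theta:chain[open]; nu:collider[open]; lam:fork[blocks]; eps:collider[blocks] ⇒ blocked
  2. eta → zeta → theta ← gamma — zeta:chain[blocks]; theta:collider[open] ⇒ blocked
  3. eta → zeta ← gamma — zeta:collider[open] ⇒ active
Because an active path exists, eta and gamma are not d-separated.

No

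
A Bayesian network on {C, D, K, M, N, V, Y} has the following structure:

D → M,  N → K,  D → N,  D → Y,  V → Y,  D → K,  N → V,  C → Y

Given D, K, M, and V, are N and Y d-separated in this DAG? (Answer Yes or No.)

Enumerating the 3 paths from N to Y and testing each for blocking by {D, K, M, V}:
Path 1: N → K ← D → Y
  D is a fork here and D is conditioned on, so the path is blocked at D.
Path 2: N → V → Y
  V is a chain here and V is conditioned on, so the path is blocked at V.
Path 3: N ← D → Y
  D is a fork here and D is conditioned on, so the path is blocked at D.
Every path is blocked, so N and Y are d-separated given {D, K, M, V}.

Yes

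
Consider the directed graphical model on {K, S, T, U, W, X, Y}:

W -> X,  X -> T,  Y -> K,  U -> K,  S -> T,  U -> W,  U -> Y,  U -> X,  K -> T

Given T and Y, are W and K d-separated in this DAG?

We examine all 6 paths between W and K:
  1. W ← U → K — U:fork[open] ⇒ active
  2. W ← U → X → T ← K — U:fork[open]; X:chain[open]; T:collider[open] ⇒ active
  3. W ← U → Y → K — U:fork[open]; Y:chain[blocks] ⇒ blocked
  4. W → X ← U → K — X:collider[open]; U:fork[open] ⇒ active
  5. W → X ← U → Y → K — X:collider[open]; U:fork[open]; Y:chain[blocks] ⇒ blocked
  6. W → X → T ← K — X:chain[open]; T:collider[open] ⇒ active
Since the path W ← U → K is active, W and K are not d-separated given {T, Y}.

No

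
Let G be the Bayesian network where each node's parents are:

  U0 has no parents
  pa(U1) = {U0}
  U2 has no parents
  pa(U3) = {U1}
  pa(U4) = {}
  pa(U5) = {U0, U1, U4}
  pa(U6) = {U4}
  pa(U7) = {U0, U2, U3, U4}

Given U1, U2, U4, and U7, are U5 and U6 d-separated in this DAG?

Yes

There are 5 undirected paths between U5 and U6; checking each against the conditioning set {U1, U2, U4, U7}:
Path 1: U5 ← U0 → U7 ← U4 → U6
  U4 is a fork here and U4 is conditioned on, so the path is blocked at U4.
Path 2: U5 ← U0 → U1 → U3 → U7 ← U4 → U6
  U1 is a chain here and U1 is conditioned on, so the path is blocked at U1.
Path 3: U5 ← U1 ← U0 → U7 ← U4 → U6
  U1 is a chain here and U1 is conditioned on, so the path is blocked at U1.
Path 4: U5 ← U1 → U3 → U7 ← U4 → U6
  U1 is a fork here and U1 is conditioned on, so the path is blocked at U1.
Path 5: U5 ← U4 → U6
  U4 is a fork here and U4 is conditioned on, so the path is blocked at U4.
All paths are blocked; U5 ⊥ U6 | {U1, U2, U4, U7} holds.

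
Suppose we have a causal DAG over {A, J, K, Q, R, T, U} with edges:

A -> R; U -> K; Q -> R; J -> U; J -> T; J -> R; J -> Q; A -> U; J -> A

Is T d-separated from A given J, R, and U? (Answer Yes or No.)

Yes

We examine all 4 paths between T and A:
  1. T ← J → Q → R ← A — J:fork[blocks]; Q:chain[open]; R:collider[open] ⇒ blocked
  2. T ← J → R ← A — J:fork[blocks]; R:collider[open] ⇒ blocked
  3. T ← J → A — J:fork[blocks] ⇒ blocked
  4. T ← J → U ← A — J:fork[blocks]; U:collider[open] ⇒ blocked
Every path is blocked, so T and A are d-separated given {J, R, U}.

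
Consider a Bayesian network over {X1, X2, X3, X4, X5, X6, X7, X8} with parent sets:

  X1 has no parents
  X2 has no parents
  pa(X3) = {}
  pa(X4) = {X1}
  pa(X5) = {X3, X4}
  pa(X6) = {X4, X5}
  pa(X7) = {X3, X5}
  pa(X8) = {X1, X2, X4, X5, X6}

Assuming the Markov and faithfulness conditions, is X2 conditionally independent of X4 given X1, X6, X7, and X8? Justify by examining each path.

Enumerating the 6 paths from X2 to X4 and testing each for blocking by {X1, X6, X7, X8}:
Path 1: X2 → X8 ← X5 ← X4
  X8 is a collider and X8 is conditioned on, which opens it; X5 is a chain and X5 is not conditioned on — no node blocks this path, so it is active.
Path 2: X2 → X8 ← X5 → X6 ← X4
  X8 is a collider and X8 is conditioned on, which opens it; X5 is a fork and X5 is not conditioned on; X6 is a collider and X6 is conditioned on, which opens it — no node blocks this path, so it is active.
Path 3: X2 → X8 ← X4
  X8 is a collider and X8 is conditioned on, which opens it — no node blocks this path, so it is active.
Path 4: X2 → X8 ← X1 → X4
  X1 is a fork here and X1 is conditioned on, so the path is blocked at X1.
Path 5: X2 → X8 ← X6 ← X5 ← X4
  X6 is a chain here and X6 is conditioned on, so the path is blocked at X6.
Path 6: X2 → X8 ← X6 ← X4
  X6 is a chain here and X6 is conditioned on, so the path is blocked at X6.
Because an active path exists, X2 and X4 are not d-separated.

No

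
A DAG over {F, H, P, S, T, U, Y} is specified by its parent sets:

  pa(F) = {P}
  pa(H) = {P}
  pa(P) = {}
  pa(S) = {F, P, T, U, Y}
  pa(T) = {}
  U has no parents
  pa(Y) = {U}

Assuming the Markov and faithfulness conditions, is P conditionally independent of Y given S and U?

No

We examine all 4 paths between P and Y:
Path 1: P → F → S ← U → Y
  U is a fork here and U is conditioned on, so the path is blocked at U.
Path 2: P → F → S ← Y
  F is a chain and F is not conditioned on; S is a collider and S is conditioned on, which opens it — no node blocks this path, so it is active.
Path 3: P → S ← U → Y
  U is a fork here and U is conditioned on, so the path is blocked at U.
Path 4: P → S ← Y
  S is a collider and S is conditioned on, which opens it — no node blocks this path, so it is active.
At least one path is unblocked, so d-separation fails.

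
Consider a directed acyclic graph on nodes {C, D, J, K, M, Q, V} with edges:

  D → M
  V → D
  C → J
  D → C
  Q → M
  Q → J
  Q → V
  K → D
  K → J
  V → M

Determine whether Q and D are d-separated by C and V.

There are 6 undirected paths between Q and D; checking each against the conditioning set {C, V}:
  1. Q → M ← V → D — M:collider[blocks]; V:fork[blocks] ⇒ blocked
  2. Q → M ← D — M:collider[blocks] ⇒ blocked
  3. Q → V → M ← D — V:chain[blocks]; M:collider[blocks] ⇒ blocked
  4. Q → V → D — V:chain[blocks] ⇒ blocked
  5. Q → J ← C ← D — J:collider[blocks]; C:chain[blocks] ⇒ blocked
  6. Q → J ← K → D — J:collider[blocks]; K:fork[open] ⇒ blocked
All paths are blocked; Q ⊥ D | {C, V} holds.

Yes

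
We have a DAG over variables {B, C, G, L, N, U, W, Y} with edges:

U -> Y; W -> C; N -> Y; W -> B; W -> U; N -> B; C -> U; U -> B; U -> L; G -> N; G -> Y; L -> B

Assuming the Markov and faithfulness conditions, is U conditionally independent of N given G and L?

There are 6 undirected paths between U and N; checking each against the conditioning set {G, L}:
Path 1: U ← C ← W → B ← N
  B is a collider here and neither B nor any of its descendants is conditioned on, so the collider stays closed — the path is blocked at B.
Path 2: U → B ← N
  B is a collider here and neither B nor any of its descendants is conditioned on, so the collider stays closed — the path is blocked at B.
Path 3: U → Y ← G → N
  Y is a collider here and neither Y nor any of its descendants is conditioned on, so the collider stays closed — the path is blocked at Y.
Path 4: U → Y ← N
  Y is a collider here and neither Y nor any of its descendants is conditioned on, so the collider stays closed — the path is blocked at Y.
Path 5: U ← W → B ← N
  B is a collider here and neither B nor any of its descendants is conditioned on, so the collider stays closed — the path is blocked at B.
Path 6: U → L → B ← N
  L is a chain here and L is conditioned on, so the path is blocked at L.
All paths are blocked; U ⊥ N | {G, L} holds.

Yes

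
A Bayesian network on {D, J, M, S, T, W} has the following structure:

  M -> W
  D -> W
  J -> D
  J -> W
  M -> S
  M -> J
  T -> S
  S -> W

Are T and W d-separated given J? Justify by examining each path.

No

Enumerating the 4 paths from T to W and testing each for blocking by {J}:
Path 1: T → S ← M → J → W
  S is a collider here and neither S nor any of its descendants is conditioned on, so the collider stays closed — the path is blocked at S.
Path 2: T → S ← M → J → D → W
  S is a collider here and neither S nor any of its descendants is conditioned on, so the collider stays closed — the path is blocked at S.
Path 3: T → S ← M → W
  S is a collider here and neither S nor any of its descendants is conditioned on, so the collider stays closed — the path is blocked at S.
Path 4: T → S → W
  S is a chain and S is not conditioned on — no node blocks this path, so it is active.
Because an active path exists, T and W are not d-separated.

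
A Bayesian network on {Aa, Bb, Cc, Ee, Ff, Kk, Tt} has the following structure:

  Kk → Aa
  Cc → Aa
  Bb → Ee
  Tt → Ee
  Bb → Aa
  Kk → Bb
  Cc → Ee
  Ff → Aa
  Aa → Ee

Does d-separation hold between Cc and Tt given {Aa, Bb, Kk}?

There are 4 undirected paths between Cc and Tt; checking each against the conditioning set {Aa, Bb, Kk}:
Path 1: Cc → Aa ← Kk → Bb → Ee ← Tt
  Kk is a fork here and Kk is conditioned on, so the path is blocked at Kk.
Path 2: Cc → Aa → Ee ← Tt
  Aa is a chain here and Aa is conditioned on, so the path is blocked at Aa.
Path 3: Cc → Aa ← Bb → Ee ← Tt
  Bb is a fork here and Bb is conditioned on, so the path is blocked at Bb.
Path 4: Cc → Ee ← Tt
  Ee is a collider here and neither Ee nor any of its descendants is conditioned on, so the collider stays closed — the path is blocked at Ee.
All paths are blocked; Cc ⊥ Tt | {Aa, Bb, Kk} holds.

Yes — Cc and Tt are d-separated given {Aa, Bb, Kk}.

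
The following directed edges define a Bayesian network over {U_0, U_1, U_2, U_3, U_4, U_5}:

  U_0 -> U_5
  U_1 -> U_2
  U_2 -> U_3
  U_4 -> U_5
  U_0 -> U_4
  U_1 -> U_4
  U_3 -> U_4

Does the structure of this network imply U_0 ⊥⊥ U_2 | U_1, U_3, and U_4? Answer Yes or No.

We examine all 4 paths between U_0 and U_2:
Path 1: U_0 → U_5 ← U_4 ← U_3 ← U_2
  U_5 is a collider here and neither U_5 nor any of its descendants is conditioned on, so the collider stays closed — the path is blocked at U_5.
Path 2: U_0 → U_5 ← U_4 ← U_1 → U_2
  U_5 is a collider here and neither U_5 nor any of its descendants is conditioned on, so the collider stays closed — the path is blocked at U_5.
Path 3: U_0 → U_4 ← U_3 ← U_2
  U_3 is a chain here and U_3 is conditioned on, so the path is blocked at U_3.
Path 4: U_0 → U_4 ← U_1 → U_2
  U_1 is a fork here and U_1 is conditioned on, so the path is blocked at U_1.
All paths are blocked; U_0 ⊥ U_2 | {U_1, U_3, U_4} holds.

Yes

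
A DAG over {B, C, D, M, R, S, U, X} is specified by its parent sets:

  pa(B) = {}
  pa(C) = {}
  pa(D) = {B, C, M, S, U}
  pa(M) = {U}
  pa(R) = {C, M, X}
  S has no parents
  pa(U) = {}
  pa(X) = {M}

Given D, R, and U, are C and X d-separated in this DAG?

We examine all 6 paths between C and X:
Path 1: C → D ← U → M → X
  U is a fork here and U is conditioned on, so the path is blocked at U.
Path 2: C → D ← U → M → R ← X
  U is a fork here and U is conditioned on, so the path is blocked at U.
Path 3: C → D ← M → X
  D is a collider and D is conditioned on, which opens it; M is a fork and M is not conditioned on — no node blocks this path, so it is active.
Path 4: C → D ← M → R ← X
  D is a collider and D is conditioned on, which opens it; M is a fork and M is not conditioned on; R is a collider and R is conditioned on, which opens it — no node blocks this path, so it is active.
Path 5: C → R ← X
  R is a collider and R is conditioned on, which opens it — no node blocks this path, so it is active.
Path 6: C → R ← M → X
  R is a collider and R is conditioned on, which opens it; M is a fork and M is not conditioned on — no node blocks this path, so it is active.
Since the path C → D ← M → X is active, C and X are not d-separated given {D, R, U}.

No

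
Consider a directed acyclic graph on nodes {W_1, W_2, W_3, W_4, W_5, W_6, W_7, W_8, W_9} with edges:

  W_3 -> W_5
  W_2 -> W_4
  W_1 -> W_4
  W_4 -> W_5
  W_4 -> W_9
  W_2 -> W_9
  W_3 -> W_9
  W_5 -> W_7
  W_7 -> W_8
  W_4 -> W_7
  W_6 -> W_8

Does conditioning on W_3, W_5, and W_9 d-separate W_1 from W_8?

We examine all 4 paths between W_1 and W_8:
Path 1: W_1 → W_4 → W_7 → W_8
  W_4 is a chain and W_4 is not conditioned on; W_7 is a chain and W_7 is not conditioned on — no node blocks this path, so it is active.
Path 2: W_1 → W_4 ← W_2 → W_9 ← W_3 → W_5 → W_7 → W_8
  W_3 is a fork here and W_3 is conditioned on, so the path is blocked at W_3.
Path 3: W_1 → W_4 → W_5 → W_7 → W_8
  W_5 is a chain here and W_5 is conditioned on, so the path is blocked at W_5.
Path 4: W_1 → W_4 → W_9 ← W_3 → W_5 → W_7 → W_8
  W_3 is a fork here and W_3 is conditioned on, so the path is blocked at W_3.
Since the path W_1 → W_4 → W_7 → W_8 is active, W_1 and W_8 are not d-separated given {W_3, W_5, W_9}.

No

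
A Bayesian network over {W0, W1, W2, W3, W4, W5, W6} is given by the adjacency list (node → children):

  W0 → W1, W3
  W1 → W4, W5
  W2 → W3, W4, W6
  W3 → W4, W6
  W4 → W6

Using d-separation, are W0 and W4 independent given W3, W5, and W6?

No — W0 and W4 are not d-separated given {W3, W5, W6}.

6 paths connect W0 and W4; each must be blocked for d-separation to hold:
  1. W0 → W3 → W4 — W3:chain[blocks] ⇒ blocked
  2. W0 → W3 ← W2 → W4 — W3:collider[open]; W2:fork[open] ⇒ active
  3. W0 → W3 ← W2 → W6 ← W4 — W3:collider[open]; W2:fork[open]; W6:collider[open] ⇒ active
  4. W0 → W3 → W6 ← W4 — W3:chain[blocks]; W6:collider[open] ⇒ blocked
  5. W0 → W3 → W6 ← W2 → W4 — W3:chain[blocks]; W6:collider[open]; W2:fork[open] ⇒ blocked
  6. W0 → W1 → W4 — W1:chain[open] ⇒ active
Since the path W0 → W3 ← W2 → W4 is active, W0 and W4 are not d-separated given {W3, W5, W6}.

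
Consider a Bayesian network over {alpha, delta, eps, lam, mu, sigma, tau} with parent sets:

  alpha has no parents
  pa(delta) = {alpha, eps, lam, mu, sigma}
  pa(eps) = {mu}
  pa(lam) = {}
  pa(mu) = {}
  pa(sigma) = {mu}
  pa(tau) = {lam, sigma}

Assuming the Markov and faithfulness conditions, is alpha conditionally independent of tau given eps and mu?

There are 4 undirected paths between alpha and tau; checking each against the conditioning set {eps, mu}:
Path 1: alpha → delta ← eps ← mu → sigma → tau
  delta is a collider here and neither delta nor any of its descendants is conditioned on, so the collider stays closed — the path is blocked at delta.
Path 2: alpha → delta ← lam → tau
  delta is a collider here and neither delta nor any of its descendants is conditioned on, so the collider stays closed — the path is blocked at delta.
Path 3: alpha → delta ← mu → sigma → tau
  delta is a collider here and neither delta nor any of its descendants is conditioned on, so the collider stays closed — the path is blocked at delta.
Path 4: alpha → delta ← sigma → tau
  delta is a collider here and neither delta nor any of its descendants is conditioned on, so the collider stays closed — the path is blocked at delta.
Since every path is blocked, d-separation holds.

Yes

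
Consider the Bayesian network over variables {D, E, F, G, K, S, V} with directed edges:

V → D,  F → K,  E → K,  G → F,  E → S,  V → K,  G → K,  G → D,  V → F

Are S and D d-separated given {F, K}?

No

We examine all 6 paths between S and D:
Path 1: S ← E → K ← G → D
  E is a fork and E is not conditioned on; K is a collider and K is conditioned on, which opens it; G is a fork and G is not conditioned on — no node blocks this path, so it is active.
Path 2: S ← E → K ← G → F ← V → D
  E is a fork and E is not conditioned on; K is a collider and K is conditioned on, which opens it; G is a fork and G is not conditioned on; F is a collider and F is conditioned on, which opens it; V is a fork and V is not conditioned on — no node blocks this path, so it is active.
Path 3: S ← E → K ← V → D
  E is a fork and E is not conditioned on; K is a collider and K is conditioned on, which opens it; V is a fork and V is not conditioned on — no node blocks this path, so it is active.
Path 4: S ← E → K ← V → F ← G → D
  E is a fork and E is not conditioned on; K is a collider and K is conditioned on, which opens it; V is a fork and V is not conditioned on; F is a collider and F is conditioned on, which opens it; G is a fork and G is not conditioned on — no node blocks this path, so it is active.
Path 5: S ← E → K ← F ← G → D
  F is a chain here and F is conditioned on, so the path is blocked at F.
Path 6: S ← E → K ← F ← V → D
  F is a chain here and F is conditioned on, so the path is blocked at F.
At least one path is unblocked, so d-separation fails.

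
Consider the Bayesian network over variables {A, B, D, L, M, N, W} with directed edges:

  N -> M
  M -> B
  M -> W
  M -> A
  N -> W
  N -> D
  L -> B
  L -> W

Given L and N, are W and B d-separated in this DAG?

No

We examine all 3 paths between W and B:
  1. W ← L → B — L:fork[blocks] ⇒ blocked
  2. W ← N → M → B — N:fork[blocks]; M:chain[open] ⇒ blocked
  3. W ← M → B — M:fork[open] ⇒ active
Because an active path exists, W and B are not d-separated.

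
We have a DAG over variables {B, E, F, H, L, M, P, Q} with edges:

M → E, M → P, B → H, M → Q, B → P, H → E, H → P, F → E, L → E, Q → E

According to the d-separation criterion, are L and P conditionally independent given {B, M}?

Yes

There are 4 undirected paths between L and P; checking each against the conditioning set {B, M}:
Path 1: L → E ← H → P
  E is a collider here and neither E nor any of its descendants is conditioned on, so the collider stays closed — the path is blocked at E.
Path 2: L → E ← H ← B → P
  E is a collider here and neither E nor any of its descendants is conditioned on, so the collider stays closed — the path is blocked at E.
Path 3: L → E ← M → P
  E is a collider here and neither E nor any of its descendants is conditioned on, so the collider stays closed — the path is blocked at E.
Path 4: L → E ← Q ← M → P
  E is a collider here and neither E nor any of its descendants is conditioned on, so the collider stays closed — the path is blocked at E.
All paths are blocked; L ⊥ P | {B, M} holds.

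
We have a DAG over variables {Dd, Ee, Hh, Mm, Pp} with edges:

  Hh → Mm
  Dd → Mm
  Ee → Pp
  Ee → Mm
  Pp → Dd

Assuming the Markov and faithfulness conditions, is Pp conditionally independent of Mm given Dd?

No

There are 2 undirected paths between Pp and Mm; checking each against the conditioning set {Dd}:
  1. Pp ← Ee → Mm — Ee:fork[open] ⇒ active
  2. Pp → Dd → Mm — Dd:chain[blocks] ⇒ blocked
At least one path is unblocked, so d-separation fails.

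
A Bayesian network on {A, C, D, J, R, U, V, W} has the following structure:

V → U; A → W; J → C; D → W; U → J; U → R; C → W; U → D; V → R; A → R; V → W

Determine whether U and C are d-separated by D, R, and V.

6 paths connect U and C; each must be blocked for d-separation to hold:
  1. U → J → C — J:chain[open] ⇒ active
  2. U ← V → W ← C — V:fork[blocks]; W:collider[blocks] ⇒ blocked
  3. U ← V → R ← A → W ← C — V:fork[blocks]; R:collider[open]; A:fork[open]; W:collider[blocks] ⇒ blocked
  4. U → D → W ← C — D:chain[blocks]; W:collider[blocks] ⇒ blocked
  5. U → R ← A → W ← C — R:collider[open]; A:fork[open]; W:collider[blocks] ⇒ blocked
  6. U → R ← V → W ← C — R:collider[open]; V:fork[blocks]; W:collider[blocks] ⇒ blocked
Because an active path exists, U and C are not d-separated.

No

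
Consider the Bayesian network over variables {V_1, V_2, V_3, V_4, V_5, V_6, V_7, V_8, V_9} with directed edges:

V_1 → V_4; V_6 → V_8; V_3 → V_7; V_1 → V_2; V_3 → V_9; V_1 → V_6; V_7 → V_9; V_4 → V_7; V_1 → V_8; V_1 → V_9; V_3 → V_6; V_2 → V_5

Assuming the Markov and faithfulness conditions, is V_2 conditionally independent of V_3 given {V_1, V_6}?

Enumerating the 6 paths from V_2 to V_3 and testing each for blocking by {V_1, V_6}:
Path 1: V_2 ← V_1 → V_6 ← V_3
  V_1 is a fork here and V_1 is conditioned on, so the path is blocked at V_1.
Path 2: V_2 ← V_1 → V_8 ← V_6 ← V_3
  V_1 is a fork here and V_1 is conditioned on, so the path is blocked at V_1.
Path 3: V_2 ← V_1 → V_4 → V_7 ← V_3
  V_1 is a fork here and V_1 is conditioned on, so the path is blocked at V_1.
Path 4: V_2 ← V_1 → V_4 → V_7 → V_9 ← V_3
  V_1 is a fork here and V_1 is conditioned on, so the path is blocked at V_1.
Path 5: V_2 ← V_1 → V_9 ← V_7 ← V_3
  V_1 is a fork here and V_1 is conditioned on, so the path is blocked at V_1.
Path 6: V_2 ← V_1 → V_9 ← V_3
  V_1 is a fork here and V_1 is conditioned on, so the path is blocked at V_1.
All paths are blocked; V_2 ⊥ V_3 | {V_1, V_6} holds.

Yes — V_2 and V_3 are d-separated given {V_1, V_6}.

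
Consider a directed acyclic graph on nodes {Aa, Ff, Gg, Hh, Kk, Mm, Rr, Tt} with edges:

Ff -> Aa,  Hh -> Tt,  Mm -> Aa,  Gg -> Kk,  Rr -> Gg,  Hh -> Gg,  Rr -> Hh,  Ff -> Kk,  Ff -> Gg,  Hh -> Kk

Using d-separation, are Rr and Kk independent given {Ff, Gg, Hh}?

Enumerating the 6 paths from Rr to Kk and testing each for blocking by {Ff, Gg, Hh}:
Path 1: Rr → Gg → Kk
  Gg is a chain here and Gg is conditioned on, so the path is blocked at Gg.
Path 2: Rr → Gg ← Hh → Kk
  Hh is a fork here and Hh is conditioned on, so the path is blocked at Hh.
Path 3: Rr → Gg ← Ff → Kk
  Ff is a fork here and Ff is conditioned on, so the path is blocked at Ff.
Path 4: Rr → Hh → Gg → Kk
  Hh is a chain here and Hh is conditioned on, so the path is blocked at Hh.
Path 5: Rr → Hh → Gg ← Ff → Kk
  Hh is a chain here and Hh is conditioned on, so the path is blocked at Hh.
Path 6: Rr → Hh → Kk
  Hh is a chain here and Hh is conditioned on, so the path is blocked at Hh.
Every path is blocked, so Rr and Kk are d-separated given {Ff, Gg, Hh}.

Yes — Rr and Kk are d-separated given {Ff, Gg, Hh}.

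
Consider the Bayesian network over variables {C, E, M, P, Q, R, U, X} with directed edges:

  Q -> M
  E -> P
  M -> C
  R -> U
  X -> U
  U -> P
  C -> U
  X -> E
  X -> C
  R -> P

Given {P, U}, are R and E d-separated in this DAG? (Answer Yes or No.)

We examine all 6 paths between R and E:
  1. R → P ← U ← C ← X → E — P:collider[open]; U:chain[blocks]; C:chain[open]; X:fork[open] ⇒ blocked
  2. R → P ← U ← X → E — P:collider[open]; U:chain[blocks]; X:fork[open] ⇒ blocked
  3. R → P ← E — P:collider[open] ⇒ active
  4. R → U → P ← E — U:chain[blocks]; P:collider[open] ⇒ blocked
  5. R → U ← C ← X → E — U:collider[open]; C:chain[open]; X:fork[open] ⇒ active
  6. R → U ← X → E — U:collider[open]; X:fork[open] ⇒ active
Since the path R → P ← E is active, R and E are not d-separated given {P, U}.

No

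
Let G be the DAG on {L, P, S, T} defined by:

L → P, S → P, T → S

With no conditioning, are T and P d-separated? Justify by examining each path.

Only one path connects T and P:
Path 1: T → S → P
  S is a chain and S is not conditioned on — no node blocks this path, so it is active.
Since the path T → S → P is active, T and P are not d-separated given ∅.

No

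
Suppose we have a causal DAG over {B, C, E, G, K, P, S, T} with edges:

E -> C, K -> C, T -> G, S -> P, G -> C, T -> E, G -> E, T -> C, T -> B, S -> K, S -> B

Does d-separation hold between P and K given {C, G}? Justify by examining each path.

We examine all 6 paths between P and K:
Path 1: P ← S → B ← T → G → C ← K
  B is a collider here and neither B nor any of its descendants is conditioned on, so the collider stays closed — the path is blocked at B.
Path 2: P ← S → B ← T → G → E → C ← K
  B is a collider here and neither B nor any of its descendants is conditioned on, so the collider stays closed — the path is blocked at B.
Path 3: P ← S → B ← T → C ← K
  B is a collider here and neither B nor any of its descendants is conditioned on, so the collider stays closed — the path is blocked at B.
Path 4: P ← S → B ← T → E ← G → C ← K
  B is a collider here and neither B nor any of its descendants is conditioned on, so the collider stays closed — the path is blocked at B.
Path 5: P ← S → B ← T → E → C ← K
  B is a collider here and neither B nor any of its descendants is conditioned on, so the collider stays closed — the path is blocked at B.
Path 6: P ← S → K
  S is a fork and S is not conditioned on — no node blocks this path, so it is active.
Because an active path exists, P and K are not d-separated.

No — P and K are not d-separated given {C, G}.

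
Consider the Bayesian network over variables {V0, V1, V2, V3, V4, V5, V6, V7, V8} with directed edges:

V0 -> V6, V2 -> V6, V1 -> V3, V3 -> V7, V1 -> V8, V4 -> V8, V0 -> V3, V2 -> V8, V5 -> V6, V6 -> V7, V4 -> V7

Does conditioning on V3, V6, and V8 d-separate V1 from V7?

No

We examine all 6 paths between V1 and V7:
Path 1: V1 → V3 ← V0 → V6 ← V2 → V8 ← V4 → V7
  V3 is a collider and V3 is conditioned on, which opens it; V0 is a fork and V0 is not conditioned on; V6 is a collider and V6 is conditioned on, which opens it; V2 is a fork and V2 is not conditioned on; V8 is a collider and V8 is conditioned on, which opens it; V4 is a fork and V4 is not conditioned on — no node blocks this path, so it is active.
Path 2: V1 → V3 ← V0 → V6 → V7
  V6 is a chain here and V6 is conditioned on, so the path is blocked at V6.
Path 3: V1 → V3 → V7
  V3 is a chain here and V3 is conditioned on, so the path is blocked at V3.
Path 4: V1 → V8 ← V4 → V7
  V8 is a collider and V8 is conditioned on, which opens it; V4 is a fork and V4 is not conditioned on — no node blocks this path, so it is active.
Path 5: V1 → V8 ← V2 → V6 ← V0 → V3 → V7
  V3 is a chain here and V3 is conditioned on, so the path is blocked at V3.
Path 6: V1 → V8 ← V2 → V6 → V7
  V6 is a chain here and V6 is conditioned on, so the path is blocked at V6.
At least one path is unblocked, so d-separation fails.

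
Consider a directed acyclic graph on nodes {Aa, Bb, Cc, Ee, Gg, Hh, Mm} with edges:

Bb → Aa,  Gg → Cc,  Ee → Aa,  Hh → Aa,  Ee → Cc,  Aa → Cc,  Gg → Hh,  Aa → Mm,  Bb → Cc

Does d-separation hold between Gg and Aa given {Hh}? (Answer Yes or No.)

We examine all 4 paths between Gg and Aa:
Path 1: Gg → Cc ← Bb → Aa
  Cc is a collider here and neither Cc nor any of its descendants is conditioned on, so the collider stays closed — the path is blocked at Cc.
Path 2: Gg → Cc ← Ee → Aa
  Cc is a collider here and neither Cc nor any of its descendants is conditioned on, so the collider stays closed — the path is blocked at Cc.
Path 3: Gg → Cc ← Aa
  Cc is a collider here and neither Cc nor any of its descendants is conditioned on, so the collider stays closed — the path is blocked at Cc.
Path 4: Gg → Hh → Aa
  Hh is a chain here and Hh is conditioned on, so the path is blocked at Hh.
Every path is blocked, so Gg and Aa are d-separated given {Hh}.

Yes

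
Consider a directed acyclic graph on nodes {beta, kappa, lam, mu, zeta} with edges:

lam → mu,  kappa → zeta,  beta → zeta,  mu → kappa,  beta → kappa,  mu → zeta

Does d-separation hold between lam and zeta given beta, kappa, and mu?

Enumerating the 3 paths from lam to zeta and testing each for blocking by {beta, kappa, mu}:
  1. lam → mu → zeta — mu:chain[blocks] ⇒ blocked
  2. lam → mu → kappa → zeta — mu:chain[blocks]; kappa:chain[blocks] ⇒ blocked
  3. lam → mu → kappa ← beta → zeta — mu:chain[blocks]; kappa:collider[open]; beta:fork[blocks] ⇒ blocked
Every path is blocked, so lam and zeta are d-separated given {beta, kappa, mu}.

Yes — lam and zeta are d-separated given {beta, kappa, mu}.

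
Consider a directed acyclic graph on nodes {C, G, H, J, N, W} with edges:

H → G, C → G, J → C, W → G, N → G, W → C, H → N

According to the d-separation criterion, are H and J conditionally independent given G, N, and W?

No — H and J are not d-separated given {G, N, W}.

4 paths connect H and J; each must be blocked for d-separation to hold:
  1. H → G ← C ← J — G:collider[open]; C:chain[open] ⇒ active
  2. H → G ← W → C ← J — G:collider[open]; W:fork[blocks]; C:collider[open] ⇒ blocked
  3. H → N → G ← C ← J — N:chain[blocks]; G:collider[open]; C:chain[open] ⇒ blocked
  4. H → N → G ← W → C ← J — N:chain[blocks]; G:collider[open]; W:fork[blocks]; C:collider[open] ⇒ blocked
At least one path is unblocked, so d-separation fails.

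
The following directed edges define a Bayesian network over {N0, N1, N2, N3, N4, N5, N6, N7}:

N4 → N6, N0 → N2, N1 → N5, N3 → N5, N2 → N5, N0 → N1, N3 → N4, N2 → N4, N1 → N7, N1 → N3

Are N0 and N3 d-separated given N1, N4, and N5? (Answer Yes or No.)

No

We examine all 6 paths between N0 and N3:
  1. N0 → N1 → N3 — N1:chain[blocks] ⇒ blocked
  2. N0 → N1 → N5 ← N3 — N1:chain[blocks]; N5:collider[open] ⇒ blocked
  3. N0 → N1 → N5 ← N2 → N4 ← N3 — N1:chain[blocks]; N5:collider[open]; N2:fork[open]; N4:collider[open] ⇒ blocked
  4. N0 → N2 → N4 ← N3 — N2:chain[open]; N4:collider[open] ⇒ active
  5. N0 → N2 → N5 ← N3 — N2:chain[open]; N5:collider[open] ⇒ active
  6. N0 → N2 → N5 ← N1 → N3 — N2:chain[open]; N5:collider[open]; N1:fork[blocks] ⇒ blocked
At least one path is unblocked, so d-separation fails.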